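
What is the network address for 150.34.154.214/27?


IP:   10010110.00100010.10011010.11010110
Mask: 11111111.11111111.11111111.11100000
AND operation:
Net:  10010110.00100010.10011010.11000000
Network: 150.34.154.192/27


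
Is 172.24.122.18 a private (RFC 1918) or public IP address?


RFC 1918 private ranges:
  10.0.0.0/8 (10.0.0.0 - 10.255.255.255)
  172.16.0.0/12 (172.16.0.0 - 172.31.255.255)
  192.168.0.0/16 (192.168.0.0 - 192.168.255.255)
Private (in 172.16.0.0/12)


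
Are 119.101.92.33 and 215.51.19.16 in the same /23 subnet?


Mask: 255.255.254.0
119.101.92.33 AND mask = 119.101.92.0
215.51.19.16 AND mask = 215.51.18.0
No, different subnets (119.101.92.0 vs 215.51.18.0)


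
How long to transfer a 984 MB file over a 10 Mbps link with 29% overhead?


Effective throughput = 10 * (1 - 29/100) = 7.1 Mbps
File size in Mb = 984 * 8 = 7872 Mb
Time = 7872 / 7.1
Time = 1108.7324 seconds


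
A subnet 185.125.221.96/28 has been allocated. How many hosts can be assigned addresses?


Host bits = 32 - 28 = 4
Total addresses = 2^4 = 16
Usable = total - 2 (network and broadcast)
Usable hosts: 14


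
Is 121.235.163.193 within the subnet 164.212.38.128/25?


Subnet network: 164.212.38.128
Test IP AND mask: 121.235.163.128
No, 121.235.163.193 is not in 164.212.38.128/25


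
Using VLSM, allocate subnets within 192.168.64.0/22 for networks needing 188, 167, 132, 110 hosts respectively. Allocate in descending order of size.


188 hosts -> /24 (254 usable): 192.168.64.0/24
167 hosts -> /24 (254 usable): 192.168.65.0/24
132 hosts -> /24 (254 usable): 192.168.66.0/24
110 hosts -> /25 (126 usable): 192.168.67.0/25
Allocation: 192.168.64.0/24 (188 hosts, 254 usable); 192.168.65.0/24 (167 hosts, 254 usable); 192.168.66.0/24 (132 hosts, 254 usable); 192.168.67.0/25 (110 hosts, 126 usable)


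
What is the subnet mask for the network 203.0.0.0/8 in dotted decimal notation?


/8 means 8 network bits, 24 host bits
Binary: 11111111000000000000000000000000
Mask: 255.0.0.0


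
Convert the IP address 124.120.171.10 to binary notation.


124 = 01111100
120 = 01111000
171 = 10101011
10 = 00001010
Binary: 01111100.01111000.10101011.00001010


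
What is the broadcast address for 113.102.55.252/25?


Network: 113.102.55.128/25
Host bits = 7
Set all host bits to 1:
Broadcast: 113.102.55.255


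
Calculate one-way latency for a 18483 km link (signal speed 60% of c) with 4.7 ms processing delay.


Speed = 0.6 * 3e5 km/s = 180000 km/s
Propagation delay = 18483 / 180000 = 0.1027 s = 102.6833 ms
Processing delay = 4.7 ms
Total one-way latency = 107.3833 ms


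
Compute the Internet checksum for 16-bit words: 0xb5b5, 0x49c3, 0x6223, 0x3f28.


Sum all words (with carry folding):
+ 0xb5b5 = 0xb5b5
+ 0x49c3 = 0xff78
+ 0x6223 = 0x619c
+ 0x3f28 = 0xa0c4
One's complement: ~0xa0c4
Checksum = 0x5f3b


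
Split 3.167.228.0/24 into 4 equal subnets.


New prefix = 24 + 2 = 26
Each subnet has 64 addresses
  3.167.228.0/26
  3.167.228.64/26
  3.167.228.128/26
  3.167.228.192/26
Subnets: 3.167.228.0/26, 3.167.228.64/26, 3.167.228.128/26, 3.167.228.192/26


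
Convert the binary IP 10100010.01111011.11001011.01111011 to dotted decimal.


10100010 = 162
01111011 = 123
11001011 = 203
01111011 = 123
IP: 162.123.203.123


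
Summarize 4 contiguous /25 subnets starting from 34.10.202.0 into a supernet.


Original prefix: /25
Number of subnets: 4 = 2^2
New prefix = 25 - 2 = 23
Supernet: 34.10.202.0/23


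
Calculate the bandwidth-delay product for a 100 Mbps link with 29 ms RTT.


BDP = bandwidth * RTT
= 100 Mbps * 29 ms
= 100 * 1e6 * 29 / 1000 bits
= 2900000 bits
= 362500 bytes
= 354.0039 KB
BDP = 2900000 bits (362500 bytes)


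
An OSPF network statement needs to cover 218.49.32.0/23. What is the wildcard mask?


Subnet mask: 255.255.254.0
Wildcard = 255.255.255.255 - subnet mask
255 - 255 = 0
255 - 255 = 0
255 - 254 = 1
255 - 0 = 255
Wildcard: 0.0.1.255


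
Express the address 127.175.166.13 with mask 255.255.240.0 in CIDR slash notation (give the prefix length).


Binary: 11111111.11111111.11110000.00000000
Count leading 1s
Prefix: /20


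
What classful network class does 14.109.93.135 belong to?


First octet: 14
Binary: 00001110
0xxxxxxx -> Class A (1-126)
Class A, default mask 255.0.0.0 (/8)


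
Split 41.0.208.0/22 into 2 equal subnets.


New prefix = 22 + 1 = 23
Each subnet has 512 addresses
  41.0.208.0/23
  41.0.210.0/23
Subnets: 41.0.208.0/23, 41.0.210.0/23


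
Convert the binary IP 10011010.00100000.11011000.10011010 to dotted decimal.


10011010 = 154
00100000 = 32
11011000 = 216
10011010 = 154
IP: 154.32.216.154


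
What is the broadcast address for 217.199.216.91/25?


Network: 217.199.216.0/25
Host bits = 7
Set all host bits to 1:
Broadcast: 217.199.216.127


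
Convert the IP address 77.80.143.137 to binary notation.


77 = 01001101
80 = 01010000
143 = 10001111
137 = 10001001
Binary: 01001101.01010000.10001111.10001001


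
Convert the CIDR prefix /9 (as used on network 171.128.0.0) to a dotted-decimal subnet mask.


/9 means 9 network bits, 23 host bits
Binary: 11111111100000000000000000000000
Mask: 255.128.0.0


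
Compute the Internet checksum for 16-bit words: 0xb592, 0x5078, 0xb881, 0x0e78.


Sum all words (with carry folding):
+ 0xb592 = 0xb592
+ 0x5078 = 0x060b
+ 0xb881 = 0xbe8c
+ 0x0e78 = 0xcd04
One's complement: ~0xcd04
Checksum = 0x32fb


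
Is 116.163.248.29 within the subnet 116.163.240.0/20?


Subnet network: 116.163.240.0
Test IP AND mask: 116.163.240.0
Yes, 116.163.248.29 is in 116.163.240.0/20


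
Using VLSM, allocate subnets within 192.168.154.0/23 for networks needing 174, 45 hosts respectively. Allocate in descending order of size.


174 hosts -> /24 (254 usable): 192.168.154.0/24
45 hosts -> /26 (62 usable): 192.168.155.0/26
Allocation: 192.168.154.0/24 (174 hosts, 254 usable); 192.168.155.0/26 (45 hosts, 62 usable)


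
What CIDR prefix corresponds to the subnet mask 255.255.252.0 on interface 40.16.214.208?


Binary: 11111111.11111111.11111100.00000000
Count leading 1s
Prefix: /22


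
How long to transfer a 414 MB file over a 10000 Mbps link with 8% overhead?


Effective throughput = 10000 * (1 - 8/100) = 9200 Mbps
File size in Mb = 414 * 8 = 3312 Mb
Time = 3312 / 9200
Time = 0.36 seconds


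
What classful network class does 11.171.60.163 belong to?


First octet: 11
Binary: 00001011
0xxxxxxx -> Class A (1-126)
Class A, default mask 255.0.0.0 (/8)


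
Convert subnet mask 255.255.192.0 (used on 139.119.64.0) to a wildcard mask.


Subnet mask: 255.255.192.0
Wildcard = 255.255.255.255 - subnet mask
255 - 255 = 0
255 - 255 = 0
255 - 192 = 63
255 - 0 = 255
Wildcard: 0.0.63.255


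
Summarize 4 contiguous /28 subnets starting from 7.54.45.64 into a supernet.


Original prefix: /28
Number of subnets: 4 = 2^2
New prefix = 28 - 2 = 26
Supernet: 7.54.45.64/26


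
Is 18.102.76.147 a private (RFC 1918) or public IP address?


RFC 1918 private ranges:
  10.0.0.0/8 (10.0.0.0 - 10.255.255.255)
  172.16.0.0/12 (172.16.0.0 - 172.31.255.255)
  192.168.0.0/16 (192.168.0.0 - 192.168.255.255)
Public (not in any RFC 1918 range)


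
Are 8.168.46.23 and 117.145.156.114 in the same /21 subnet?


Mask: 255.255.248.0
8.168.46.23 AND mask = 8.168.40.0
117.145.156.114 AND mask = 117.145.152.0
No, different subnets (8.168.40.0 vs 117.145.152.0)


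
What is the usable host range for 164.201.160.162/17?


Network: 164.201.128.0
Broadcast: 164.201.255.255
First usable = network + 1
Last usable = broadcast - 1
Range: 164.201.128.1 to 164.201.255.254


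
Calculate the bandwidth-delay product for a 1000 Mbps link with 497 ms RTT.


BDP = bandwidth * RTT
= 1000 Mbps * 497 ms
= 1000 * 1e6 * 497 / 1000 bits
= 497000000 bits
= 62125000 bytes
= 60668.9453 KB
BDP = 497000000 bits (62125000 bytes)


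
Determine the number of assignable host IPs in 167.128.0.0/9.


Host bits = 32 - 9 = 23
Total addresses = 2^23 = 8388608
Usable = total - 2 (network and broadcast)
Usable hosts: 8388606


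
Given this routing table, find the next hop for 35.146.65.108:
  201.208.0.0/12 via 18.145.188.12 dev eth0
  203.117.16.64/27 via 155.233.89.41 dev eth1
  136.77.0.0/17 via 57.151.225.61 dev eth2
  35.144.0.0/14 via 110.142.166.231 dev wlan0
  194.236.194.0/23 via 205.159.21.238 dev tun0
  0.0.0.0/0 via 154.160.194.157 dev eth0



Longest prefix match for 35.146.65.108:
  /12 201.208.0.0: no
  /27 203.117.16.64: no
  /17 136.77.0.0: no
  /14 35.144.0.0: MATCH
  /23 194.236.194.0: no
  /0 0.0.0.0: MATCH
Selected: next-hop 110.142.166.231 via wlan0 (matched /14)


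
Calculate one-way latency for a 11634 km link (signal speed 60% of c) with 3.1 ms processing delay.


Speed = 0.6 * 3e5 km/s = 180000 km/s
Propagation delay = 11634 / 180000 = 0.0646 s = 64.6333 ms
Processing delay = 3.1 ms
Total one-way latency = 67.7333 ms


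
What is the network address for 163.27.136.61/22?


IP:   10100011.00011011.10001000.00111101
Mask: 11111111.11111111.11111100.00000000
AND operation:
Net:  10100011.00011011.10001000.00000000
Network: 163.27.136.0/22


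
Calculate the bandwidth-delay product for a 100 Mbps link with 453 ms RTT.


BDP = bandwidth * RTT
= 100 Mbps * 453 ms
= 100 * 1e6 * 453 / 1000 bits
= 45300000 bits
= 5662500 bytes
= 5529.7852 KB
BDP = 45300000 bits (5662500 bytes)


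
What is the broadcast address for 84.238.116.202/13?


Network: 84.232.0.0/13
Host bits = 19
Set all host bits to 1:
Broadcast: 84.239.255.255


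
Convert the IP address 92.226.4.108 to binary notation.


92 = 01011100
226 = 11100010
4 = 00000100
108 = 01101100
Binary: 01011100.11100010.00000100.01101100


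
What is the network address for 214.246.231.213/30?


IP:   11010110.11110110.11100111.11010101
Mask: 11111111.11111111.11111111.11111100
AND operation:
Net:  11010110.11110110.11100111.11010100
Network: 214.246.231.212/30


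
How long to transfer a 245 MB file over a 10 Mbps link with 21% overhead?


Effective throughput = 10 * (1 - 21/100) = 7.9 Mbps
File size in Mb = 245 * 8 = 1960 Mb
Time = 1960 / 7.9
Time = 248.1013 seconds


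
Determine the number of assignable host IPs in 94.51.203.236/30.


Host bits = 32 - 30 = 2
Total addresses = 2^2 = 4
Usable = total - 2 (network and broadcast)
Usable hosts: 2


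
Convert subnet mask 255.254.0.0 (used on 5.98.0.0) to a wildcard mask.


Subnet mask: 255.254.0.0
Wildcard = 255.255.255.255 - subnet mask
255 - 255 = 0
255 - 254 = 1
255 - 0 = 255
255 - 0 = 255
Wildcard: 0.1.255.255


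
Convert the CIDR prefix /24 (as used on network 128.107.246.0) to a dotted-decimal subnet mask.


/24 means 24 network bits, 8 host bits
Binary: 11111111111111111111111100000000
Mask: 255.255.255.0


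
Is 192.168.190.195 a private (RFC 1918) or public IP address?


RFC 1918 private ranges:
  10.0.0.0/8 (10.0.0.0 - 10.255.255.255)
  172.16.0.0/12 (172.16.0.0 - 172.31.255.255)
  192.168.0.0/16 (192.168.0.0 - 192.168.255.255)
Private (in 192.168.0.0/16)


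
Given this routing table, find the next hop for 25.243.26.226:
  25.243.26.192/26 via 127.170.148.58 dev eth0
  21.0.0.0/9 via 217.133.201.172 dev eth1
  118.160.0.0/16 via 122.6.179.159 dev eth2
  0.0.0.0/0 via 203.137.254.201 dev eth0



Longest prefix match for 25.243.26.226:
  /26 25.243.26.192: MATCH
  /9 21.0.0.0: no
  /16 118.160.0.0: no
  /0 0.0.0.0: MATCH
Selected: next-hop 127.170.148.58 via eth0 (matched /26)


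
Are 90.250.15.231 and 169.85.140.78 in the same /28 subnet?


Mask: 255.255.255.240
90.250.15.231 AND mask = 90.250.15.224
169.85.140.78 AND mask = 169.85.140.64
No, different subnets (90.250.15.224 vs 169.85.140.64)


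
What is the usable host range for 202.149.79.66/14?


Network: 202.148.0.0
Broadcast: 202.151.255.255
First usable = network + 1
Last usable = broadcast - 1
Range: 202.148.0.1 to 202.151.255.254


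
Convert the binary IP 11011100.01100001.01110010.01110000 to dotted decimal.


11011100 = 220
01100001 = 97
01110010 = 114
01110000 = 112
IP: 220.97.114.112


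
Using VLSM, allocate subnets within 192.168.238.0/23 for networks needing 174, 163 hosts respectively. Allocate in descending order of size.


174 hosts -> /24 (254 usable): 192.168.238.0/24
163 hosts -> /24 (254 usable): 192.168.239.0/24
Allocation: 192.168.238.0/24 (174 hosts, 254 usable); 192.168.239.0/24 (163 hosts, 254 usable)


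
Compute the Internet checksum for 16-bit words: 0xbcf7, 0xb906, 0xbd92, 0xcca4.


Sum all words (with carry folding):
+ 0xbcf7 = 0xbcf7
+ 0xb906 = 0x75fe
+ 0xbd92 = 0x3391
+ 0xcca4 = 0x0036
One's complement: ~0x0036
Checksum = 0xffc9


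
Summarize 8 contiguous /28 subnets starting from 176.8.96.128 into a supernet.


Original prefix: /28
Number of subnets: 8 = 2^3
New prefix = 28 - 3 = 25
Supernet: 176.8.96.128/25


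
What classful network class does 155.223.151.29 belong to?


First octet: 155
Binary: 10011011
10xxxxxx -> Class B (128-191)
Class B, default mask 255.255.0.0 (/16)


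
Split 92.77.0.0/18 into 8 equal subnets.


New prefix = 18 + 3 = 21
Each subnet has 2048 addresses
  92.77.0.0/21
  92.77.8.0/21
  92.77.16.0/21
  92.77.24.0/21
  92.77.32.0/21
  92.77.40.0/21
  92.77.48.0/21
  92.77.56.0/21
Subnets: 92.77.0.0/21, 92.77.8.0/21, 92.77.16.0/21, 92.77.24.0/21, 92.77.32.0/21, 92.77.40.0/21, 92.77.48.0/21, 92.77.56.0/21


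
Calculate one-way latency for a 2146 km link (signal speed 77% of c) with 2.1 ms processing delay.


Speed = 0.77 * 3e5 km/s = 231000 km/s
Propagation delay = 2146 / 231000 = 0.0093 s = 9.29 ms
Processing delay = 2.1 ms
Total one-way latency = 11.39 ms


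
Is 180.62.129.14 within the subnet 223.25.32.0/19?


Subnet network: 223.25.32.0
Test IP AND mask: 180.62.128.0
No, 180.62.129.14 is not in 223.25.32.0/19


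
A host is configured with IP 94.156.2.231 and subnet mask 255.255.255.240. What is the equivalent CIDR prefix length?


Binary: 11111111.11111111.11111111.11110000
Count leading 1s
Prefix: /28


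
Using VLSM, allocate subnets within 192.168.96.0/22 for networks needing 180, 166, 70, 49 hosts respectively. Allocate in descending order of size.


180 hosts -> /24 (254 usable): 192.168.96.0/24
166 hosts -> /24 (254 usable): 192.168.97.0/24
70 hosts -> /25 (126 usable): 192.168.98.0/25
49 hosts -> /26 (62 usable): 192.168.98.128/26
Allocation: 192.168.96.0/24 (180 hosts, 254 usable); 192.168.97.0/24 (166 hosts, 254 usable); 192.168.98.0/25 (70 hosts, 126 usable); 192.168.98.128/26 (49 hosts, 62 usable)


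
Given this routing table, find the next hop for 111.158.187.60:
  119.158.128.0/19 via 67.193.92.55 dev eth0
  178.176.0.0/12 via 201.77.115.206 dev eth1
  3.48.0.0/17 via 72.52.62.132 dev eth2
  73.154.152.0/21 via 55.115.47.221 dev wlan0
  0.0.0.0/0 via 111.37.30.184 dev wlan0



Longest prefix match for 111.158.187.60:
  /19 119.158.128.0: no
  /12 178.176.0.0: no
  /17 3.48.0.0: no
  /21 73.154.152.0: no
  /0 0.0.0.0: MATCH
Selected: next-hop 111.37.30.184 via wlan0 (matched /0)


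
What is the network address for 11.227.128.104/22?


IP:   00001011.11100011.10000000.01101000
Mask: 11111111.11111111.11111100.00000000
AND operation:
Net:  00001011.11100011.10000000.00000000
Network: 11.227.128.0/22


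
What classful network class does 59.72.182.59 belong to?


First octet: 59
Binary: 00111011
0xxxxxxx -> Class A (1-126)
Class A, default mask 255.0.0.0 (/8)


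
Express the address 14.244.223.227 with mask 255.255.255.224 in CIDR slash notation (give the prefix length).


Binary: 11111111.11111111.11111111.11100000
Count leading 1s
Prefix: /27


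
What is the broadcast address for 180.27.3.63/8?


Network: 180.0.0.0/8
Host bits = 24
Set all host bits to 1:
Broadcast: 180.255.255.255


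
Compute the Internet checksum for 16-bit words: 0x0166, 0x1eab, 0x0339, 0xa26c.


Sum all words (with carry folding):
+ 0x0166 = 0x0166
+ 0x1eab = 0x2011
+ 0x0339 = 0x234a
+ 0xa26c = 0xc5b6
One's complement: ~0xc5b6
Checksum = 0x3a49


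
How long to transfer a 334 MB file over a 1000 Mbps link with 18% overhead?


Effective throughput = 1000 * (1 - 18/100) = 820.0 Mbps
File size in Mb = 334 * 8 = 2672 Mb
Time = 2672 / 820.0
Time = 3.2585 seconds


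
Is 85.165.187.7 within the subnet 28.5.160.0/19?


Subnet network: 28.5.160.0
Test IP AND mask: 85.165.160.0
No, 85.165.187.7 is not in 28.5.160.0/19


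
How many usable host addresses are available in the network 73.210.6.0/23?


Host bits = 32 - 23 = 9
Total addresses = 2^9 = 512
Usable = total - 2 (network and broadcast)
Usable hosts: 510


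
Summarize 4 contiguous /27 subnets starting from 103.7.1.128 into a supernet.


Original prefix: /27
Number of subnets: 4 = 2^2
New prefix = 27 - 2 = 25
Supernet: 103.7.1.128/25


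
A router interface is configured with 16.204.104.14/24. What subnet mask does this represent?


/24 means 24 network bits, 8 host bits
Binary: 11111111111111111111111100000000
Mask: 255.255.255.0


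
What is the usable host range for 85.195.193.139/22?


Network: 85.195.192.0
Broadcast: 85.195.195.255
First usable = network + 1
Last usable = broadcast - 1
Range: 85.195.192.1 to 85.195.195.254


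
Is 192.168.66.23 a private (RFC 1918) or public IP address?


RFC 1918 private ranges:
  10.0.0.0/8 (10.0.0.0 - 10.255.255.255)
  172.16.0.0/12 (172.16.0.0 - 172.31.255.255)
  192.168.0.0/16 (192.168.0.0 - 192.168.255.255)
Private (in 192.168.0.0/16)


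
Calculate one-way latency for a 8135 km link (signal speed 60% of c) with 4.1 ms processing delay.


Speed = 0.6 * 3e5 km/s = 180000 km/s
Propagation delay = 8135 / 180000 = 0.0452 s = 45.1944 ms
Processing delay = 4.1 ms
Total one-way latency = 49.2944 ms


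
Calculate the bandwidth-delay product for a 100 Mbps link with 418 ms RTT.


BDP = bandwidth * RTT
= 100 Mbps * 418 ms
= 100 * 1e6 * 418 / 1000 bits
= 41800000 bits
= 5225000 bytes
= 5102.5391 KB
BDP = 41800000 bits (5225000 bytes)


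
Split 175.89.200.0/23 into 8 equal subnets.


New prefix = 23 + 3 = 26
Each subnet has 64 addresses
  175.89.200.0/26
  175.89.200.64/26
  175.89.200.128/26
  175.89.200.192/26
  175.89.201.0/26
  175.89.201.64/26
  175.89.201.128/26
  175.89.201.192/26
Subnets: 175.89.200.0/26, 175.89.200.64/26, 175.89.200.128/26, 175.89.200.192/26, 175.89.201.0/26, 175.89.201.64/26, 175.89.201.128/26, 175.89.201.192/26


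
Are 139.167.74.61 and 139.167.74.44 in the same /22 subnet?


Mask: 255.255.252.0
139.167.74.61 AND mask = 139.167.72.0
139.167.74.44 AND mask = 139.167.72.0
Yes, same subnet (139.167.72.0)


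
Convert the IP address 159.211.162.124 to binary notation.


159 = 10011111
211 = 11010011
162 = 10100010
124 = 01111100
Binary: 10011111.11010011.10100010.01111100


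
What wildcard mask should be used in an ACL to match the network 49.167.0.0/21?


Subnet mask: 255.255.248.0
Wildcard = 255.255.255.255 - subnet mask
255 - 255 = 0
255 - 255 = 0
255 - 248 = 7
255 - 0 = 255
Wildcard: 0.0.7.255


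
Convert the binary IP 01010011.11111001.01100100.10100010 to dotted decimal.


01010011 = 83
11111001 = 249
01100100 = 100
10100010 = 162
IP: 83.249.100.162


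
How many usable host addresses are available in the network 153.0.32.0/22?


Host bits = 32 - 22 = 10
Total addresses = 2^10 = 1024
Usable = total - 2 (network and broadcast)
Usable hosts: 1022


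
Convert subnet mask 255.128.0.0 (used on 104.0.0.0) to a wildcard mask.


Subnet mask: 255.128.0.0
Wildcard = 255.255.255.255 - subnet mask
255 - 255 = 0
255 - 128 = 127
255 - 0 = 255
255 - 0 = 255
Wildcard: 0.127.255.255


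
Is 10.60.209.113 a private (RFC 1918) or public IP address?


RFC 1918 private ranges:
  10.0.0.0/8 (10.0.0.0 - 10.255.255.255)
  172.16.0.0/12 (172.16.0.0 - 172.31.255.255)
  192.168.0.0/16 (192.168.0.0 - 192.168.255.255)
Private (in 10.0.0.0/8)


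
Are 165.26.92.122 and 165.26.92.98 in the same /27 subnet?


Mask: 255.255.255.224
165.26.92.122 AND mask = 165.26.92.96
165.26.92.98 AND mask = 165.26.92.96
Yes, same subnet (165.26.92.96)


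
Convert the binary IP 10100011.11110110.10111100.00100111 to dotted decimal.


10100011 = 163
11110110 = 246
10111100 = 188
00100111 = 39
IP: 163.246.188.39


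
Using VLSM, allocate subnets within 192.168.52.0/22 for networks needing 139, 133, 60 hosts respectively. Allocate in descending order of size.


139 hosts -> /24 (254 usable): 192.168.52.0/24
133 hosts -> /24 (254 usable): 192.168.53.0/24
60 hosts -> /26 (62 usable): 192.168.54.0/26
Allocation: 192.168.52.0/24 (139 hosts, 254 usable); 192.168.53.0/24 (133 hosts, 254 usable); 192.168.54.0/26 (60 hosts, 62 usable)


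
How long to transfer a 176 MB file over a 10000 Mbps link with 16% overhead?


Effective throughput = 10000 * (1 - 16/100) = 8400 Mbps
File size in Mb = 176 * 8 = 1408 Mb
Time = 1408 / 8400
Time = 0.1676 seconds


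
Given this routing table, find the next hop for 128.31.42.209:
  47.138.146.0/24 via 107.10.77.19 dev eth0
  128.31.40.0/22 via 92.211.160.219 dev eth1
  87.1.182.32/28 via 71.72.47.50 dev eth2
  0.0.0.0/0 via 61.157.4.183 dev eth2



Longest prefix match for 128.31.42.209:
  /24 47.138.146.0: no
  /22 128.31.40.0: MATCH
  /28 87.1.182.32: no
  /0 0.0.0.0: MATCH
Selected: next-hop 92.211.160.219 via eth1 (matched /22)


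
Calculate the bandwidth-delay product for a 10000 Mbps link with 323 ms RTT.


BDP = bandwidth * RTT
= 10000 Mbps * 323 ms
= 10000 * 1e6 * 323 / 1000 bits
= 3230000000 bits
= 403750000 bytes
= 394287.1094 KB
BDP = 3230000000 bits (403750000 bytes)


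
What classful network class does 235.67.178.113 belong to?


First octet: 235
Binary: 11101011
1110xxxx -> Class D (224-239)
Class D (multicast), default mask N/A


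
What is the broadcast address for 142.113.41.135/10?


Network: 142.64.0.0/10
Host bits = 22
Set all host bits to 1:
Broadcast: 142.127.255.255


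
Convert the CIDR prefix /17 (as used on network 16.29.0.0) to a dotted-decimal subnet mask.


/17 means 17 network bits, 15 host bits
Binary: 11111111111111111000000000000000
Mask: 255.255.128.0


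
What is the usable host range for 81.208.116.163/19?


Network: 81.208.96.0
Broadcast: 81.208.127.255
First usable = network + 1
Last usable = broadcast - 1
Range: 81.208.96.1 to 81.208.127.254


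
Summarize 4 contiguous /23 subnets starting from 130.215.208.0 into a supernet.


Original prefix: /23
Number of subnets: 4 = 2^2
New prefix = 23 - 2 = 21
Supernet: 130.215.208.0/21


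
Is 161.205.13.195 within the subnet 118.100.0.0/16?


Subnet network: 118.100.0.0
Test IP AND mask: 161.205.0.0
No, 161.205.13.195 is not in 118.100.0.0/16


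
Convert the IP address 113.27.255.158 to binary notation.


113 = 01110001
27 = 00011011
255 = 11111111
158 = 10011110
Binary: 01110001.00011011.11111111.10011110


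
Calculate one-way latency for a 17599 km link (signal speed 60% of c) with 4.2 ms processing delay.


Speed = 0.6 * 3e5 km/s = 180000 km/s
Propagation delay = 17599 / 180000 = 0.0978 s = 97.7722 ms
Processing delay = 4.2 ms
Total one-way latency = 101.9722 ms


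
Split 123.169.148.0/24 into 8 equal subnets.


New prefix = 24 + 3 = 27
Each subnet has 32 addresses
  123.169.148.0/27
  123.169.148.32/27
  123.169.148.64/27
  123.169.148.96/27
  123.169.148.128/27
  123.169.148.160/27
  123.169.148.192/27
  123.169.148.224/27
Subnets: 123.169.148.0/27, 123.169.148.32/27, 123.169.148.64/27, 123.169.148.96/27, 123.169.148.128/27, 123.169.148.160/27, 123.169.148.192/27, 123.169.148.224/27


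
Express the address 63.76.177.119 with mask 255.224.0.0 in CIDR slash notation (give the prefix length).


Binary: 11111111.11100000.00000000.00000000
Count leading 1s
Prefix: /11


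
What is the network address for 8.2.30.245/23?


IP:   00001000.00000010.00011110.11110101
Mask: 11111111.11111111.11111110.00000000
AND operation:
Net:  00001000.00000010.00011110.00000000
Network: 8.2.30.0/23


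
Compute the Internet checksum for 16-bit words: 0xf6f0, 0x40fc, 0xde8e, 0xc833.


Sum all words (with carry folding):
+ 0xf6f0 = 0xf6f0
+ 0x40fc = 0x37ed
+ 0xde8e = 0x167c
+ 0xc833 = 0xdeaf
One's complement: ~0xdeaf
Checksum = 0x2150


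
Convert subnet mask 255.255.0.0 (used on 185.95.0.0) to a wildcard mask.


Subnet mask: 255.255.0.0
Wildcard = 255.255.255.255 - subnet mask
255 - 255 = 0
255 - 255 = 0
255 - 0 = 255
255 - 0 = 255
Wildcard: 0.0.255.255


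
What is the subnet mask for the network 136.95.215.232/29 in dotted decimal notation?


/29 means 29 network bits, 3 host bits
Binary: 11111111111111111111111111111000
Mask: 255.255.255.248


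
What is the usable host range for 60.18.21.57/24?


Network: 60.18.21.0
Broadcast: 60.18.21.255
First usable = network + 1
Last usable = broadcast - 1
Range: 60.18.21.1 to 60.18.21.254


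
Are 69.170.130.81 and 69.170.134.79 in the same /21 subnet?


Mask: 255.255.248.0
69.170.130.81 AND mask = 69.170.128.0
69.170.134.79 AND mask = 69.170.128.0
Yes, same subnet (69.170.128.0)


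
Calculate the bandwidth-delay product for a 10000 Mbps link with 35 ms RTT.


BDP = bandwidth * RTT
= 10000 Mbps * 35 ms
= 10000 * 1e6 * 35 / 1000 bits
= 350000000 bits
= 43750000 bytes
= 42724.6094 KB
BDP = 350000000 bits (43750000 bytes)


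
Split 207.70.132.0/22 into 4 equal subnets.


New prefix = 22 + 2 = 24
Each subnet has 256 addresses
  207.70.132.0/24
  207.70.133.0/24
  207.70.134.0/24
  207.70.135.0/24
Subnets: 207.70.132.0/24, 207.70.133.0/24, 207.70.134.0/24, 207.70.135.0/24


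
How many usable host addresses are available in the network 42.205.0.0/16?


Host bits = 32 - 16 = 16
Total addresses = 2^16 = 65536
Usable = total - 2 (network and broadcast)
Usable hosts: 65534


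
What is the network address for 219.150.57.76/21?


IP:   11011011.10010110.00111001.01001100
Mask: 11111111.11111111.11111000.00000000
AND operation:
Net:  11011011.10010110.00111000.00000000
Network: 219.150.56.0/21


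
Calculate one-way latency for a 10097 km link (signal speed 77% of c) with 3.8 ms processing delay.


Speed = 0.77 * 3e5 km/s = 231000 km/s
Propagation delay = 10097 / 231000 = 0.0437 s = 43.71 ms
Processing delay = 3.8 ms
Total one-way latency = 47.51 ms


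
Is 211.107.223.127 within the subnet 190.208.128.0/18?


Subnet network: 190.208.128.0
Test IP AND mask: 211.107.192.0
No, 211.107.223.127 is not in 190.208.128.0/18


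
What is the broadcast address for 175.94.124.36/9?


Network: 175.0.0.0/9
Host bits = 23
Set all host bits to 1:
Broadcast: 175.127.255.255


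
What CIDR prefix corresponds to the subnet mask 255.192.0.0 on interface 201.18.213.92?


Binary: 11111111.11000000.00000000.00000000
Count leading 1s
Prefix: /10


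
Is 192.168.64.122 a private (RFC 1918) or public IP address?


RFC 1918 private ranges:
  10.0.0.0/8 (10.0.0.0 - 10.255.255.255)
  172.16.0.0/12 (172.16.0.0 - 172.31.255.255)
  192.168.0.0/16 (192.168.0.0 - 192.168.255.255)
Private (in 192.168.0.0/16)


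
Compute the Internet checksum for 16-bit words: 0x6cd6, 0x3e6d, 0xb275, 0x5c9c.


Sum all words (with carry folding):
+ 0x6cd6 = 0x6cd6
+ 0x3e6d = 0xab43
+ 0xb275 = 0x5db9
+ 0x5c9c = 0xba55
One's complement: ~0xba55
Checksum = 0x45aa


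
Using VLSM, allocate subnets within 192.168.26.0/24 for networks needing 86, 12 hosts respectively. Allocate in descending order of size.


86 hosts -> /25 (126 usable): 192.168.26.0/25
12 hosts -> /28 (14 usable): 192.168.26.128/28
Allocation: 192.168.26.0/25 (86 hosts, 126 usable); 192.168.26.128/28 (12 hosts, 14 usable)


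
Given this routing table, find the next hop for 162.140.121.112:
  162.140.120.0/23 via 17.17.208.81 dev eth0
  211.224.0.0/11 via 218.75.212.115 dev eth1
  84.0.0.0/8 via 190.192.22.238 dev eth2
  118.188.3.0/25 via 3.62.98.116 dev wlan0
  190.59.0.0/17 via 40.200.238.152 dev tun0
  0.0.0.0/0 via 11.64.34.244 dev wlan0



Longest prefix match for 162.140.121.112:
  /23 162.140.120.0: MATCH
  /11 211.224.0.0: no
  /8 84.0.0.0: no
  /25 118.188.3.0: no
  /17 190.59.0.0: no
  /0 0.0.0.0: MATCH
Selected: next-hop 17.17.208.81 via eth0 (matched /23)


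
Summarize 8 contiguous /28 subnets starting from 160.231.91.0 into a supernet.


Original prefix: /28
Number of subnets: 8 = 2^3
New prefix = 28 - 3 = 25
Supernet: 160.231.91.0/25


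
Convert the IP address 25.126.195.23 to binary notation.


25 = 00011001
126 = 01111110
195 = 11000011
23 = 00010111
Binary: 00011001.01111110.11000011.00010111


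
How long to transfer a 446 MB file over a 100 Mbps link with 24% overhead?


Effective throughput = 100 * (1 - 24/100) = 76 Mbps
File size in Mb = 446 * 8 = 3568 Mb
Time = 3568 / 76
Time = 46.9474 seconds


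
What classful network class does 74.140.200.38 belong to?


First octet: 74
Binary: 01001010
0xxxxxxx -> Class A (1-126)
Class A, default mask 255.0.0.0 (/8)


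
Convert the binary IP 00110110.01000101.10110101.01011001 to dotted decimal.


00110110 = 54
01000101 = 69
10110101 = 181
01011001 = 89
IP: 54.69.181.89


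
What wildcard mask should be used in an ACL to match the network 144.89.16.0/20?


Subnet mask: 255.255.240.0
Wildcard = 255.255.255.255 - subnet mask
255 - 255 = 0
255 - 255 = 0
255 - 240 = 15
255 - 0 = 255
Wildcard: 0.0.15.255


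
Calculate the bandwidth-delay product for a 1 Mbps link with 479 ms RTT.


BDP = bandwidth * RTT
= 1 Mbps * 479 ms
= 1 * 1e6 * 479 / 1000 bits
= 479000 bits
= 59875 bytes
= 58.4717 KB
BDP = 479000 bits (59875 bytes)


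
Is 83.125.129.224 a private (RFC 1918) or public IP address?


RFC 1918 private ranges:
  10.0.0.0/8 (10.0.0.0 - 10.255.255.255)
  172.16.0.0/12 (172.16.0.0 - 172.31.255.255)
  192.168.0.0/16 (192.168.0.0 - 192.168.255.255)
Public (not in any RFC 1918 range)


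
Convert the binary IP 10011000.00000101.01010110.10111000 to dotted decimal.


10011000 = 152
00000101 = 5
01010110 = 86
10111000 = 184
IP: 152.5.86.184


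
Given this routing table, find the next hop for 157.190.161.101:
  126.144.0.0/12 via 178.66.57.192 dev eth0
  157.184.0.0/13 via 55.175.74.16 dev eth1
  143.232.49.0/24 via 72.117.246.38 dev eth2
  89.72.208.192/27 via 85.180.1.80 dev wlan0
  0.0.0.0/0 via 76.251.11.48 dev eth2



Longest prefix match for 157.190.161.101:
  /12 126.144.0.0: no
  /13 157.184.0.0: MATCH
  /24 143.232.49.0: no
  /27 89.72.208.192: no
  /0 0.0.0.0: MATCH
Selected: next-hop 55.175.74.16 via eth1 (matched /13)


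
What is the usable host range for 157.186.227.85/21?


Network: 157.186.224.0
Broadcast: 157.186.231.255
First usable = network + 1
Last usable = broadcast - 1
Range: 157.186.224.1 to 157.186.231.254


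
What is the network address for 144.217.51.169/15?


IP:   10010000.11011001.00110011.10101001
Mask: 11111111.11111110.00000000.00000000
AND operation:
Net:  10010000.11011000.00000000.00000000
Network: 144.216.0.0/15


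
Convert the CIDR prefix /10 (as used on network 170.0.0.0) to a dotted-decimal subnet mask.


/10 means 10 network bits, 22 host bits
Binary: 11111111110000000000000000000000
Mask: 255.192.0.0


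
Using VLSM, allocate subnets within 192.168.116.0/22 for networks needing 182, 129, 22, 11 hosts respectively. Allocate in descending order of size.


182 hosts -> /24 (254 usable): 192.168.116.0/24
129 hosts -> /24 (254 usable): 192.168.117.0/24
22 hosts -> /27 (30 usable): 192.168.118.0/27
11 hosts -> /28 (14 usable): 192.168.118.32/28
Allocation: 192.168.116.0/24 (182 hosts, 254 usable); 192.168.117.0/24 (129 hosts, 254 usable); 192.168.118.0/27 (22 hosts, 30 usable); 192.168.118.32/28 (11 hosts, 14 usable)


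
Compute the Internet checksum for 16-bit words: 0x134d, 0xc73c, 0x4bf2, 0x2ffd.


Sum all words (with carry folding):
+ 0x134d = 0x134d
+ 0xc73c = 0xda89
+ 0x4bf2 = 0x267c
+ 0x2ffd = 0x5679
One's complement: ~0x5679
Checksum = 0xa986


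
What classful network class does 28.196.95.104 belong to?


First octet: 28
Binary: 00011100
0xxxxxxx -> Class A (1-126)
Class A, default mask 255.0.0.0 (/8)


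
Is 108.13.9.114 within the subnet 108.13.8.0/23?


Subnet network: 108.13.8.0
Test IP AND mask: 108.13.8.0
Yes, 108.13.9.114 is in 108.13.8.0/23


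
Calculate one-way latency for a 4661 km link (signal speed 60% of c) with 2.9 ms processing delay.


Speed = 0.6 * 3e5 km/s = 180000 km/s
Propagation delay = 4661 / 180000 = 0.0259 s = 25.8944 ms
Processing delay = 2.9 ms
Total one-way latency = 28.7944 ms


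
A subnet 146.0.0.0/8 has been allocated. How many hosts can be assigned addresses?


Host bits = 32 - 8 = 24
Total addresses = 2^24 = 16777216
Usable = total - 2 (network and broadcast)
Usable hosts: 16777214


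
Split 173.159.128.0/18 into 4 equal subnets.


New prefix = 18 + 2 = 20
Each subnet has 4096 addresses
  173.159.128.0/20
  173.159.144.0/20
  173.159.160.0/20
  173.159.176.0/20
Subnets: 173.159.128.0/20, 173.159.144.0/20, 173.159.160.0/20, 173.159.176.0/20


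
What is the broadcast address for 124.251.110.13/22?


Network: 124.251.108.0/22
Host bits = 10
Set all host bits to 1:
Broadcast: 124.251.111.255


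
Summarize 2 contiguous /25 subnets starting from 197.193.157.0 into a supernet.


Original prefix: /25
Number of subnets: 2 = 2^1
New prefix = 25 - 1 = 24
Supernet: 197.193.157.0/24


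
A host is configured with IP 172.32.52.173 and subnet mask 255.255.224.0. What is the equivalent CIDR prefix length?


Binary: 11111111.11111111.11100000.00000000
Count leading 1s
Prefix: /19


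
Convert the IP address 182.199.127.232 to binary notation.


182 = 10110110
199 = 11000111
127 = 01111111
232 = 11101000
Binary: 10110110.11000111.01111111.11101000


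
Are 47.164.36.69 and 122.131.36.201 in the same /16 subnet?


Mask: 255.255.0.0
47.164.36.69 AND mask = 47.164.0.0
122.131.36.201 AND mask = 122.131.0.0
No, different subnets (47.164.0.0 vs 122.131.0.0)


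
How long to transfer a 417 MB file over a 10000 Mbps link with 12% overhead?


Effective throughput = 10000 * (1 - 12/100) = 8800 Mbps
File size in Mb = 417 * 8 = 3336 Mb
Time = 3336 / 8800
Time = 0.3791 seconds


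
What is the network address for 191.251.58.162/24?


IP:   10111111.11111011.00111010.10100010
Mask: 11111111.11111111.11111111.00000000
AND operation:
Net:  10111111.11111011.00111010.00000000
Network: 191.251.58.0/24


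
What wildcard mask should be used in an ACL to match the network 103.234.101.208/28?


Subnet mask: 255.255.255.240
Wildcard = 255.255.255.255 - subnet mask
255 - 255 = 0
255 - 255 = 0
255 - 255 = 0
255 - 240 = 15
Wildcard: 0.0.0.15


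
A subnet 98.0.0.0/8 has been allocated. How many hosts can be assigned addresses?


Host bits = 32 - 8 = 24
Total addresses = 2^24 = 16777216
Usable = total - 2 (network and broadcast)
Usable hosts: 16777214


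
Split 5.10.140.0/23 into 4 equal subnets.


New prefix = 23 + 2 = 25
Each subnet has 128 addresses
  5.10.140.0/25
  5.10.140.128/25
  5.10.141.0/25
  5.10.141.128/25
Subnets: 5.10.140.0/25, 5.10.140.128/25, 5.10.141.0/25, 5.10.141.128/25


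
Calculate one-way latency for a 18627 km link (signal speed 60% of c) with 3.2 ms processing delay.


Speed = 0.6 * 3e5 km/s = 180000 km/s
Propagation delay = 18627 / 180000 = 0.1035 s = 103.4833 ms
Processing delay = 3.2 ms
Total one-way latency = 106.6833 ms


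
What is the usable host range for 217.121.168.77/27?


Network: 217.121.168.64
Broadcast: 217.121.168.95
First usable = network + 1
Last usable = broadcast - 1
Range: 217.121.168.65 to 217.121.168.94


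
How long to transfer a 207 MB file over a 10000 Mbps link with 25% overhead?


Effective throughput = 10000 * (1 - 25/100) = 7500 Mbps
File size in Mb = 207 * 8 = 1656 Mb
Time = 1656 / 7500
Time = 0.2208 seconds


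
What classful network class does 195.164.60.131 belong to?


First octet: 195
Binary: 11000011
110xxxxx -> Class C (192-223)
Class C, default mask 255.255.255.0 (/24)


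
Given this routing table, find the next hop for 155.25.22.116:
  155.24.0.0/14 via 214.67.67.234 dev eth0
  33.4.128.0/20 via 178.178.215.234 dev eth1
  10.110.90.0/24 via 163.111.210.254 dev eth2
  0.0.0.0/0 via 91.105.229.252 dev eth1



Longest prefix match for 155.25.22.116:
  /14 155.24.0.0: MATCH
  /20 33.4.128.0: no
  /24 10.110.90.0: no
  /0 0.0.0.0: MATCH
Selected: next-hop 214.67.67.234 via eth0 (matched /14)


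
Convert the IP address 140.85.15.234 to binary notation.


140 = 10001100
85 = 01010101
15 = 00001111
234 = 11101010
Binary: 10001100.01010101.00001111.11101010


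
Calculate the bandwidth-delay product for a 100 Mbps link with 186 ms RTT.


BDP = bandwidth * RTT
= 100 Mbps * 186 ms
= 100 * 1e6 * 186 / 1000 bits
= 18600000 bits
= 2325000 bytes
= 2270.5078 KB
BDP = 18600000 bits (2325000 bytes)


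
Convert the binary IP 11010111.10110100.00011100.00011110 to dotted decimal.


11010111 = 215
10110100 = 180
00011100 = 28
00011110 = 30
IP: 215.180.28.30


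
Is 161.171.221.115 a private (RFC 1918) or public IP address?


RFC 1918 private ranges:
  10.0.0.0/8 (10.0.0.0 - 10.255.255.255)
  172.16.0.0/12 (172.16.0.0 - 172.31.255.255)
  192.168.0.0/16 (192.168.0.0 - 192.168.255.255)
Public (not in any RFC 1918 range)


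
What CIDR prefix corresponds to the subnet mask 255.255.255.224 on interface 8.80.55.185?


Binary: 11111111.11111111.11111111.11100000
Count leading 1s
Prefix: /27


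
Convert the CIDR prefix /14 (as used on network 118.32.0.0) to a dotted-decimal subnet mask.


/14 means 14 network bits, 18 host bits
Binary: 11111111111111000000000000000000
Mask: 255.252.0.0


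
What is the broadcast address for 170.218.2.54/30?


Network: 170.218.2.52/30
Host bits = 2
Set all host bits to 1:
Broadcast: 170.218.2.55


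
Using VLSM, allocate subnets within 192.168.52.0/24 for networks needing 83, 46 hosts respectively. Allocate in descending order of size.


83 hosts -> /25 (126 usable): 192.168.52.0/25
46 hosts -> /26 (62 usable): 192.168.52.128/26
Allocation: 192.168.52.0/25 (83 hosts, 126 usable); 192.168.52.128/26 (46 hosts, 62 usable)


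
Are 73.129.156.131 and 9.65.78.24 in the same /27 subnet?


Mask: 255.255.255.224
73.129.156.131 AND mask = 73.129.156.128
9.65.78.24 AND mask = 9.65.78.0
No, different subnets (73.129.156.128 vs 9.65.78.0)


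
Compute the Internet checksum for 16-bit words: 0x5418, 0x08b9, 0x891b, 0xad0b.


Sum all words (with carry folding):
+ 0x5418 = 0x5418
+ 0x08b9 = 0x5cd1
+ 0x891b = 0xe5ec
+ 0xad0b = 0x92f8
One's complement: ~0x92f8
Checksum = 0x6d07


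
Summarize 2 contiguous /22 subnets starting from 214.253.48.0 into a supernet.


Original prefix: /22
Number of subnets: 2 = 2^1
New prefix = 22 - 1 = 21
Supernet: 214.253.48.0/21


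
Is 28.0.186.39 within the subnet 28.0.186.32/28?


Subnet network: 28.0.186.32
Test IP AND mask: 28.0.186.32
Yes, 28.0.186.39 is in 28.0.186.32/28


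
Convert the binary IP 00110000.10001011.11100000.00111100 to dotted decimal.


00110000 = 48
10001011 = 139
11100000 = 224
00111100 = 60
IP: 48.139.224.60


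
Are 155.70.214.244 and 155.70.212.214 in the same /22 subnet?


Mask: 255.255.252.0
155.70.214.244 AND mask = 155.70.212.0
155.70.212.214 AND mask = 155.70.212.0
Yes, same subnet (155.70.212.0)


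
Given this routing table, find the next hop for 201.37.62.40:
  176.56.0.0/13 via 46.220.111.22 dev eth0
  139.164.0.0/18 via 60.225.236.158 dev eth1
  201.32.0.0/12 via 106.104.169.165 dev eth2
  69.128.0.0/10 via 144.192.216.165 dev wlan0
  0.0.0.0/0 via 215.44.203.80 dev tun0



Longest prefix match for 201.37.62.40:
  /13 176.56.0.0: no
  /18 139.164.0.0: no
  /12 201.32.0.0: MATCH
  /10 69.128.0.0: no
  /0 0.0.0.0: MATCH
Selected: next-hop 106.104.169.165 via eth2 (matched /12)
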